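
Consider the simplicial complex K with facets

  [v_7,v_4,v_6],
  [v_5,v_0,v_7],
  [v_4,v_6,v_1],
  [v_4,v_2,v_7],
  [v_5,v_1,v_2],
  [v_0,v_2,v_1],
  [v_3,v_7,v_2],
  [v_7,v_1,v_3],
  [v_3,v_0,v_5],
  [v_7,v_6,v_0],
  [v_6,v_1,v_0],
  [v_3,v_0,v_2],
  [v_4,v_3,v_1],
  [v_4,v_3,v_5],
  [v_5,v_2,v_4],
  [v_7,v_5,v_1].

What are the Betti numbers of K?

Order the vertices as v_0 < v_1 < v_2 < v_3 < v_4 < v_5 < v_6 < v_7. Listing each simplex with vertices in this order, K has dimension 2 with simplices:

  0-simplices (8): [v_0], [v_1], [v_2], [v_3], [v_4], [v_5], [v_6], [v_7]
  1-simplices (24): (24 of them)
  2-simplices (16): (16 of them)

giving chain groups C_0 ≅ Z^8, C_1 ≅ Z^24, C_2 ≅ Z^16.

Boundary ∂_1: C_1 → C_0 is given by ∂[p,q] = [q] − [p]. For instance
  ∂[v_2,v_4] = [v_4] − [v_2].
This gives a 8×24 integer matrix of rank 7; reducing to Smith normal form yields diagonal entries (1,1,1,1,1,1,1).

The boundary map ∂_2: C_2 → C_1 acts by ∂[p,q,r] = [q,r] − [p,r] + [p,q]. For instance
  ∂[v_0,v_2,v_3] = [v_2,v_3] − [v_0,v_3] + [v_0,v_2],
  ∂[v_1,v_3,v_4] = [v_3,v_4] − [v_1,v_4] + [v_1,v_3].
The 24×16 boundary matrix has rank 15 and Smith normal form diag(1,1,1,1,1,1,1,1,1,1,1,1,1,1,1).

From H_k ≅ ker(∂_k) / im(∂_{k+1}) we obtain:

  H_0: rank C_0 − rank ∂_1 = 8 − 7 = 1, and the invariant factors of ∂_1 are all 1, so H_0 ≅ Z.
  H_1: rank ker ∂_1 − rank ∂_2 = (24 − 7) − 15 = 2, and the invariant factors of ∂_2 are all 1, so H_1 ≅ Z^2.
  H_2: rank ker ∂_2 − rank ∂_3 = (16 − 15) − 0 = 1, and there is no ∂_3, so H_2 ≅ Z.

Hence the Betti numbers are b_0 = 1, b_1 = 2, b_2 = 1.

b_0 = 1, b_1 = 2, b_2 = 1.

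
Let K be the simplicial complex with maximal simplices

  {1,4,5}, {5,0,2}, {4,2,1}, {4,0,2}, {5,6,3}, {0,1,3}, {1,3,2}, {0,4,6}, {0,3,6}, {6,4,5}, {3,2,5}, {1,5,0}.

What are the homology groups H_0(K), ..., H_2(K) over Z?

We work with the vertex ordering 0 < 1 < 2 < 3 < 4 < 5 < 6. The simplices of K, each written with vertices in increasing order, are:

  0-simplices (7): [0], [1], [2], [3], [4], [5], [6]
  1-simplices (18): [0,1], [0,2], [0,3], [0,4], [0,5], [0,6], [1,2], [1,3], [1,4], [1,5], [2,3], [2,4], [2,5], [3,5], [3,6], [4,5], [4,6], [5,6]
  2-simplices (12): [0,1,3], [0,1,5], [0,2,4], [0,2,5], [0,3,6], [0,4,6], [1,2,3], [1,2,4], [1,4,5], [2,3,5], [3,5,6], [4,5,6]

so the chain groups are C_0 ≅ Z^7, C_1 ≅ Z^18, C_2 ≅ Z^12.

Boundary ∂_1: C_1 → C_0 is given by ∂[p,q] = [q] − [p]. For instance
  ∂[2,4] = [4] − [2].
The 7×18 boundary matrix has rank 6 and Smith normal form diag(1,1,1,1,1,1).

The boundary map ∂_2: C_2 → C_1 sends each 2-simplex [p,q,r] to [q,r] − [p,r] + [p,q]. For instance
  ∂[0,2,5] = [2,5] − [0,5] + [0,2],
  ∂[0,4,6] = [4,6] − [0,6] + [0,4].
The resulting 18×12 matrix has rank 12, and its Smith normal form has invariant factors (1,1,1,1,1,1,1,1,1,1,1,2).

Now H_k = ker ∂_k / im ∂_{k+1}, so:

  H_0: rank C_0 − rank ∂_1 = 7 − 6 = 1, and the invariant factors of ∂_1 are all 1, so H_0 ≅ Z.
  H_1: rank ker ∂_1 − rank ∂_2 = (18 − 6) − 12 = 0, and ∂_2 has invariant factor 2 > 1, so H_1 ≅ Z/2Z.
  H_2: rank ker ∂_2 − rank ∂_3 = (12 − 12) − 0 = 0, and there is no ∂_3, so H_2 ≅ 0.

H_0 = Z,  H_1 = Z/2Z,  H_2 = 0.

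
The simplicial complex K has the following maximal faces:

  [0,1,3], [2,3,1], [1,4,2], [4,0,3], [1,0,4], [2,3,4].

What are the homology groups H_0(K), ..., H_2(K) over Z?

Take the total order 0 < 1 < 2 < 3 < 4 on the vertex set. Then K (dimension 2) consists of the simplices:

  0-simplices (5): [0], [1], [2], [3], [4]
  1-simplices (9): [0,1], [0,3], [0,4], [1,2], [1,3], [1,4], [2,3], [2,4], [3,4]
  2-simplices (6): [0,1,3], [0,1,4], [0,3,4], [1,2,3], [1,2,4], [2,3,4]

Hence C_0 ≅ Z^5, C_1 ≅ Z^9, C_2 ≅ Z^6.

Boundary ∂_1: C_1 → C_0 is given by ∂[p,q] = [q] − [p].
The resulting 5×9 matrix has rank 4, and its Smith normal form has invariant factors (1,1,1,1).

Boundary ∂_2: C_2 → C_1 sends each 2-simplex [p,q,r] to [q,r] − [p,r] + [p,q]. For instance
  ∂[0,1,3] = [1,3] − [0,3] + [0,1],
  ∂[2,3,4] = [3,4] − [2,4] + [2,3].
The resulting 9×6 matrix has rank 5, and its Smith normal form has invariant factors (1,1,1,1,1).

Computing H_k = (kernel of ∂_k) / (image of ∂_{k+1}):

  H_0: rank C_0 − rank ∂_1 = 5 − 4 = 1, and the invariant factors of ∂_1 are all 1, so H_0 ≅ Z.
  H_1: rank ker ∂_1 − rank ∂_2 = (9 − 4) − 5 = 0, and the invariant factors of ∂_2 are all 1, so H_1 ≅ 0.
  H_2: rank ker ∂_2 − rank ∂_3 = (6 − 5) − 0 = 1, and there is no ∂_3, so H_2 ≅ Z.

As a check, the Euler characteristic is 5 − 9 + 6 = 2, which agrees with 1 − 0 + 1 = 2.
(K is a triangulation of the 2-sphere S^2.)

H_0 = Z,  H_1 = 0,  H_2 = Z.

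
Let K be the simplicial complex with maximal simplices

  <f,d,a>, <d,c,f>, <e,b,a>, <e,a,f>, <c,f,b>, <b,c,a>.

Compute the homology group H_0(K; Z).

H_0 ≅ Z.

Take the total order a < b < c < d < e < f on the vertex set. Then K (dimension 2) consists of the simplices:

  0-simplices (6): a, b, c, d, e, f
  1-simplices (12): ab, ac, ad, ae, af, bc, be, bf, cd, cf, df, ef
  2-simplices (6): abc, abe, adf, aef, bcf, cdf

Hence C_0 ≅ Z^6, C_1 ≅ Z^12, C_2 ≅ Z^6.

Boundary ∂_1: C_1 → C_0 maps an edge to its endpoints' difference, ∂[p,q] = q − p. For instance
  ∂ab = b − a.
As a 6×12 matrix over Z this has rank 5, with invariant factors (1,1,1,1,1).

∂_2: C_2 → C_1 acts by ∂[p,q,r] = [q,r] − [p,r] + [p,q]. For instance
  ∂abc = bc − ac + ab,
  ∂abe = be − ae + ab.
The 12×6 boundary matrix has rank 6 and Smith normal form diag(1,1,1,1,1,1).

Computing H_k = (kernel of ∂_k) / (image of ∂_{k+1}):

  H_0: rank C_0 − rank ∂_1 = 6 − 5 = 1, and the invariant factors of ∂_1 are all 1, so H_0 ≅ Z.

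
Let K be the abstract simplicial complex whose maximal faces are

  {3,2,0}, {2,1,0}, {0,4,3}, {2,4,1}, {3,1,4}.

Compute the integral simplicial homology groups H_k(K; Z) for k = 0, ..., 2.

Fix the vertex order 0 < 1 < 2 < 3 < 4 and write every simplex with vertices in increasing order. Then dim K = 2 and the simplices of K are:

  0-simplices (5): [0], [1], [2], [3], [4]
  1-simplices (10): [0,1], [0,2], [0,3], [0,4], [1,2], [1,3], [1,4], [2,3], [2,4], [3,4]
  2-simplices (5): [0,1,2], [0,2,3], [0,3,4], [1,2,4], [1,3,4]

so the chain groups are C_0 ≅ Z^5, C_1 ≅ Z^10, C_2 ≅ Z^5.

∂_1: C_1 → C_0 maps an edge to its endpoints' difference, ∂[p,q] = q − p. For instance
  ∂[1,2] = [2] − [1].
The 5×10 boundary matrix has rank 4 and Smith normal form diag(1,1,1,1).

Boundary ∂_2: C_2 → C_1 acts by ∂[p,q,r] = [q,r] − [p,r] + [p,q]. For instance
  ∂[0,3,4] = [3,4] − [0,4] + [0,3],
  ∂[0,1,2] = [1,2] − [0,2] + [0,1].
This gives a 10×5 integer matrix of rank 5; reducing to Smith normal form yields diagonal entries (1,1,1,1,1).

Reading off H_k = ker ∂_k / im ∂_{k+1}:

  H_0: rank C_0 − rank ∂_1 = 5 − 4 = 1, and the invariant factors of ∂_1 are all 1, so H_0 ≅ Z.
  H_1: rank ker ∂_1 − rank ∂_2 = (10 − 4) − 5 = 1, and the invariant factors of ∂_2 are all 1, so H_1 ≅ Z.
  H_2: rank ker ∂_2 − rank ∂_3 = (5 − 5) − 0 = 0, and there is no ∂_3, so H_2 ≅ 0.

As a check, the Euler characteristic is 5 − 10 + 5 = 0, which agrees with 1 − 1 + 0 = 0.

H_0 = Z,  H_1 = Z,  H_2 = 0.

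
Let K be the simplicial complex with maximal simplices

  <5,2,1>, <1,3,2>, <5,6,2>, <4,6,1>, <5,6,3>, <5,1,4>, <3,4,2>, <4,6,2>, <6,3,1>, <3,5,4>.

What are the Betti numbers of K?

Fix the vertex order 1 < 2 < 3 < 4 < 5 < 6 and write every simplex with vertices in increasing order. Then dim K = 2 and the simplices of K are:

  0-simplices (6): [1], [2], [3], [4], [5], [6]
  1-simplices (15): [1,2], [1,3], [1,4], [1,5], [1,6], [2,3], [2,4], [2,5], [2,6], [3,4], [3,5], [3,6], [4,5], [4,6], [5,6]
  2-simplices (10): [1,2,3], [1,2,5], [1,3,6], [1,4,5], [1,4,6], [2,3,4], [2,4,6], [2,5,6], [3,4,5], [3,5,6]

giving chain groups C_0 ≅ Z^6, C_1 ≅ Z^15, C_2 ≅ Z^10.

∂_1: C_1 → C_0 is given by ∂[p,q] = [q] − [p].
As a 6×15 matrix over Z this has rank 5, with invariant factors (1,1,1,1,1).

∂_2: C_2 → C_1 sends each 2-simplex [p,q,r] to [q,r] − [p,r] + [p,q]. For instance
  ∂[1,4,5] = [4,5] − [1,5] + [1,4],
  ∂[1,3,6] = [3,6] − [1,6] + [1,3].
This gives a 15×10 integer matrix of rank 10; reducing to Smith normal form yields diagonal entries (1,1,1,1,1,1,1,1,1,2).

Now H_k = ker ∂_k / im ∂_{k+1}, so:

  H_0: rank C_0 − rank ∂_1 = 6 − 5 = 1, and the invariant factors of ∂_1 are all 1, so H_0 = Z.
  H_1: rank ker ∂_1 − rank ∂_2 = (15 − 5) − 10 = 0, and ∂_2 has invariant factor 2 > 1, so H_1 = Z_2.
  H_2: rank ker ∂_2 − rank ∂_3 = (10 − 10) − 0 = 0, and there is no ∂_3, so H_2 = 0.

As a check, the Euler characteristic is 6 − 15 + 10 = 1, which agrees with 1 − 0 + 0 = 1.

Hence the Betti numbers are b_0 = 1, b_1 = 0, b_2 = 0.

b_0 = 1, b_1 = 0, b_2 = 0.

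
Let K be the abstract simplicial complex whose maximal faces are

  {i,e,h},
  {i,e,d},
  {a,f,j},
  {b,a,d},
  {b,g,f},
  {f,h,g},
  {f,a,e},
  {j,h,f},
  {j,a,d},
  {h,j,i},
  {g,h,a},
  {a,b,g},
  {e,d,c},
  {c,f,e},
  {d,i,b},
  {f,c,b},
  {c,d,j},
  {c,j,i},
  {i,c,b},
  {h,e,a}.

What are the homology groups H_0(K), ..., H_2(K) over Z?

Fix the vertex order a < b < c < d < e < f < g < h < i < j and write every simplex with vertices in increasing order. Then dim K = 2 and the simplices of K are:

  0-simplices (10): a, b, c, d, e, f, g, h, i, j
  1-simplices (30): ab, ad, ae, af, ag, ah, aj, bc, bd, bf, bg, bi, cd, ce, cf, ci, cj, de, di, dj, ef, eh, ei, fg, fh, fj, gh, hi, hj, ij
  2-simplices (20): abd, abg, adj, aef, aeh, afj, agh, bcf, bci, bdi, bfg, cde, cdj, cef, cij, dei, ehi, fgh, fhj, hij

giving chain groups C_0 ≅ Z^10, C_1 ≅ Z^30, C_2 ≅ Z^20.

Boundary ∂_1: C_1 → C_0 maps an edge to its endpoints' difference, ∂[p,q] = q − p. For instance
  ∂ef = f − e.
The 10×30 boundary matrix has rank 9 and Smith normal form diag(1,1,1,1,1,1,1,1,1).

Boundary ∂_2: C_2 → C_1 maps a triangle to the signed sum of its edges. For instance
  ∂bcf = cf − bf + bc,
  ∂dei = ei − di + de.
As a 30×20 matrix over Z this has rank 20, with invariant factors (1,1,1,1,1,1,1,1,1,1,1,1,1,1,1,1,1,1,1,2).

Reading off H_k = ker ∂_k / im ∂_{k+1}:

  H_0: rank C_0 − rank ∂_1 = 10 − 9 = 1, and the invariant factors of ∂_1 are all 1, so H_0 ≅ Z.
  H_1: rank ker ∂_1 − rank ∂_2 = (30 − 9) − 20 = 1, and ∂_2 has invariant factor 2 > 1, so H_1 ≅ Z ⊕ Z/2.
  H_2: rank ker ∂_2 − rank ∂_3 = (20 − 20) − 0 = 0, and there is no ∂_3, so H_2 ≅ 0.

H_0 ≅ Z,  H_1 ≅ Z ⊕ Z/2,  H_2 = 0.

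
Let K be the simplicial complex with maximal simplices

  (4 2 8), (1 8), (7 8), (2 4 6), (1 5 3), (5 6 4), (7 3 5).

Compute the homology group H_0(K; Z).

Fix the vertex order 1 < 2 < 3 < 4 < 5 < 6 < 7 < 8 and write every simplex with vertices in increasing order. Then dim K = 2 and the simplices of K are:

  0-simplices (8): [1], [2], [3], [4], [5], [6], [7], [8]
  1-simplices (14): [1,3], [1,5], [1,8], [2,4], [2,6], [2,8], [3,5], [3,7], [4,5], [4,6], [4,8], [5,6], [5,7], [7,8]
  2-simplices (5): [1,3,5], [2,4,6], [2,4,8], [3,5,7], [4,5,6]

Hence C_0 ≅ Z^8, C_1 ≅ Z^14, C_2 ≅ Z^5.

∂_1: C_1 → C_0 sends each edge [p,q] (with p < q) to q − p.
This gives a 8×14 integer matrix of rank 7; reducing to Smith normal form yields diagonal entries (1,1,1,1,1,1,1).

The boundary map ∂_2: C_2 → C_1 acts by ∂[p,q,r] = [q,r] − [p,r] + [p,q]. For instance
  ∂[2,4,6] = [4,6] − [2,6] + [2,4],
  ∂[4,5,6] = [5,6] − [4,6] + [4,5].
This gives a 14×5 integer matrix of rank 5; reducing to Smith normal form yields diagonal entries (1,1,1,1,1).

Now H_k = ker ∂_k / im ∂_{k+1}, so:

  H_0: rank C_0 − rank ∂_1 = 8 − 7 = 1, and the invariant factors of ∂_1 are all 1, so H_0 = Z.

H_0 ≅ Z.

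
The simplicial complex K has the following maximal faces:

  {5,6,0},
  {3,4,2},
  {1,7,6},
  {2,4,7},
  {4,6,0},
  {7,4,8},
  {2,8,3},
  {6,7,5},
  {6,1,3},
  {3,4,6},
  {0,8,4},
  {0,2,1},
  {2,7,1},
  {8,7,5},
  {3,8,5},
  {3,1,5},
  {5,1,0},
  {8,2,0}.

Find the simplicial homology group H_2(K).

Order the vertices as 0 < 1 < 2 < 3 < 4 < 5 < 6 < 7 < 8. Listing each simplex with vertices in this order, K has dimension 2 with simplices:

  0-simplices (9): [0], [1], [2], [3], [4], [5], [6], [7], [8]
  1-simplices (27): (27 of them)
  2-simplices (18): [0,1,2], [0,1,5], [0,2,8], [0,4,6], [0,4,8], [0,5,6], [1,2,7], [1,3,5], [1,3,6], [1,6,7], [2,3,4], [2,3,8], [2,4,7], [3,4,6], [3,5,8], [4,7,8], [5,6,7], [5,7,8]

so the chain groups are C_0 ≅ Z^9, C_1 ≅ Z^27, C_2 ≅ Z^18.

∂_1: C_1 → C_0 is given by ∂[p,q] = [q] − [p]. For instance
  ∂[2,4] = [4] − [2].
This gives a 9×27 integer matrix of rank 8; reducing to Smith normal form yields diagonal entries (1,1,1,1,1,1,1,1).

∂_2: C_2 → C_1 sends each 2-simplex [p,q,r] to [q,r] − [p,r] + [p,q]. For instance
  ∂[1,3,6] = [3,6] − [1,6] + [1,3],
  ∂[0,1,5] = [1,5] − [0,5] + [0,1].
This gives a 27×18 integer matrix of rank 18; reducing to Smith normal form yields diagonal entries (1,1,1,1,1,1,1,1,1,1,1,1,1,1,1,1,1,2).

Computing H_k = (kernel of ∂_k) / (image of ∂_{k+1}):

  H_2: rank ker ∂_2 − rank ∂_3 = (18 − 18) − 0 = 0, and there is no ∂_3, so H_2 ≅ 0.

H_2 ≅ 0.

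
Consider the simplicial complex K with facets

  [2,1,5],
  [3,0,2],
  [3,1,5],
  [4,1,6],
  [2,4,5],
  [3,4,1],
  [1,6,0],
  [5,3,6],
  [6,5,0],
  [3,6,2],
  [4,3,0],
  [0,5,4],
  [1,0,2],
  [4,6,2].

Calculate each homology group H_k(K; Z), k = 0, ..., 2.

H_0 ≅ Z,  H_1 ≅ Z^2,  H_2 ≅ Z.

We work with the vertex ordering 0 < 1 < 2 < 3 < 4 < 5 < 6. The simplices of K, each written with vertices in increasing order, are:

  0-simplices (7): [0], [1], [2], [3], [4], [5], [6]
  1-simplices (21): [0,1], [0,2], [0,3], [0,4], [0,5], [0,6], [1,2], [1,3], [1,4], [1,5], [1,6], [2,3], [2,4], [2,5], [2,6], [3,4], [3,5], [3,6], [4,5], [4,6], [5,6]
  2-simplices (14): [0,1,2], [0,1,6], [0,2,3], [0,3,4], [0,4,5], [0,5,6], [1,2,5], [1,3,4], [1,3,5], [1,4,6], [2,3,6], [2,4,5], [2,4,6], [3,5,6]

giving chain groups C_0 ≅ Z^7, C_1 ≅ Z^21, C_2 ≅ Z^14.

The boundary map ∂_1: C_1 → C_0 maps an edge to its endpoints' difference, ∂[p,q] = q − p. For instance
  ∂[4,5] = [5] − [4].
This gives a 7×21 integer matrix of rank 6; reducing to Smith normal form yields diagonal entries (1,1,1,1,1,1).

Boundary ∂_2: C_2 → C_1 sends each 2-simplex [p,q,r] to [q,r] − [p,r] + [p,q]. For instance
  ∂[0,4,5] = [4,5] − [0,5] + [0,4],
  ∂[0,5,6] = [5,6] − [0,6] + [0,5].
The 21×14 boundary matrix has rank 13 and Smith normal form diag(1,1,1,1,1,1,1,1,1,1,1,1,1).

From H_k ≅ ker(∂_k) / im(∂_{k+1}) we obtain:

  H_0: rank C_0 − rank ∂_1 = 7 − 6 = 1, and the invariant factors of ∂_1 are all 1, so H_0 ≅ Z.
  H_1: rank ker ∂_1 − rank ∂_2 = (21 − 6) − 13 = 2, and the invariant factors of ∂_2 are all 1, so H_1 ≅ Z^2.
  H_2: rank ker ∂_2 − rank ∂_3 = (14 − 13) − 0 = 1, and there is no ∂_3, so H_2 ≅ Z.

As a check, the Euler characteristic is 7 − 21 + 14 = 0, which agrees with 1 − 2 + 1 = 0.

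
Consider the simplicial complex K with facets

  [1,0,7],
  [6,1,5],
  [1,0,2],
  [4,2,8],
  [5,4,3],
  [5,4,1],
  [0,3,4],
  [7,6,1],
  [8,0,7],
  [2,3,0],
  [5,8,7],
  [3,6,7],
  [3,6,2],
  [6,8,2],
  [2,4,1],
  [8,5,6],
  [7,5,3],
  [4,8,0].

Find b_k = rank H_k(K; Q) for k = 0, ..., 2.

Order the vertices as 0 < 1 < 2 < 3 < 4 < 5 < 6 < 7 < 8. Listing each simplex with vertices in this order, K has dimension 2 with simplices:

  0-simplices (9): [0], [1], [2], [3], [4], [5], [6], [7], [8]
  1-simplices (27): (27 of them)
  2-simplices (18): [0,1,2], [0,1,7], [0,2,3], [0,3,4], [0,4,8], [0,7,8], [1,2,4], [1,4,5], [1,5,6], [1,6,7], [2,3,6], [2,4,8], [2,6,8], [3,4,5], [3,5,7], [3,6,7], [5,6,8], [5,7,8]

giving chain groups C_0 ≅ Z^9, C_1 ≅ Z^27, C_2 ≅ Z^18.

∂_1: C_1 → C_0 is given by ∂[p,q] = [q] − [p]. For instance
  ∂[7,8] = [8] − [7].
As a 9×27 matrix over Z this has rank 8, with invariant factors (1,1,1,1,1,1,1,1).

Boundary ∂_2: C_2 → C_1 sends each 2-simplex [p,q,r] to [q,r] − [p,r] + [p,q]. For instance
  ∂[0,4,8] = [4,8] − [0,8] + [0,4],
  ∂[1,4,5] = [4,5] − [1,5] + [1,4].
The resulting 27×18 matrix has rank 18, and its Smith normal form has invariant factors (1,1,1,1,1,1,1,1,1,1,1,1,1,1,1,1,1,2).

Reading off H_k = ker ∂_k / im ∂_{k+1}:

  H_0: rank C_0 − rank ∂_1 = 9 − 8 = 1, and the invariant factors of ∂_1 are all 1, so H_0 = Z.
  H_1: rank ker ∂_1 − rank ∂_2 = (27 − 8) − 18 = 1, and ∂_2 has invariant factor 2 > 1, so H_1 = Z ⊕ Z/2Z.
  H_2: rank ker ∂_2 − rank ∂_3 = (18 − 18) − 0 = 0, and there is no ∂_3, so H_2 = 0.

As a check, the Euler characteristic is 9 − 27 + 18 = 0, which agrees with 1 − 1 + 0 = 0.

Hence the Betti numbers are b_0 = 1, b_1 = 1, b_2 = 0.

b_0 = 1, b_1 = 1, b_2 = 0.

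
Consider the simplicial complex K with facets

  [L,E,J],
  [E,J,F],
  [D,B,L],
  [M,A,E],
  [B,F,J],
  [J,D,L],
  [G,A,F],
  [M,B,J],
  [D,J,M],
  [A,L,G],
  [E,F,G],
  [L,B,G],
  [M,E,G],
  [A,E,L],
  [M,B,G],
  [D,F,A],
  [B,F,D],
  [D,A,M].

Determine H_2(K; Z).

Take the total order A < B < D < E < F < G < J < L < M on the vertex set. Then K (dimension 2) consists of the simplices:

  0-simplices (9): A, B, D, E, F, G, J, L, M
  1-simplices (27): AD, AE, AF, AG, AL, AM, BD, BF, BG, BJ, BL, BM, DF, DJ, DL, DM, EF, EG, EJ, EL, EM, FG, FJ, GL, GM, JL, JM
  2-simplices (18): ADF, ADM, AEL, AEM, AFG, AGL, BDF, BDL, BFJ, BGL, BGM, BJM, DJL, DJM, EFG, EFJ, EGM, EJL

giving chain groups C_0 ≅ Z^9, C_1 ≅ Z^27, C_2 ≅ Z^18.

Boundary ∂_1: C_1 → C_0 maps an edge to its endpoints' difference, ∂[p,q] = q − p. For instance
  ∂EL = L − E.
This gives a 9×27 integer matrix of rank 8; reducing to Smith normal form yields diagonal entries (1,1,1,1,1,1,1,1).

Boundary ∂_2: C_2 → C_1 acts by ∂[p,q,r] = [q,r] − [p,r] + [p,q]. For instance
  ∂BGM = GM − BM + BG,
  ∂EJL = JL − EL + EJ.
The resulting 27×18 matrix has rank 18, and its Smith normal form has invariant factors (1,1,1,1,1,1,1,1,1,1,1,1,1,1,1,1,1,2).

From H_k ≅ ker(∂_k) / im(∂_{k+1}) we obtain:

  H_2: rank ker ∂_2 − rank ∂_3 = (18 − 18) − 0 = 0, and there is no ∂_3, so H_2 ≅ 0.

H_2 ≅ 0.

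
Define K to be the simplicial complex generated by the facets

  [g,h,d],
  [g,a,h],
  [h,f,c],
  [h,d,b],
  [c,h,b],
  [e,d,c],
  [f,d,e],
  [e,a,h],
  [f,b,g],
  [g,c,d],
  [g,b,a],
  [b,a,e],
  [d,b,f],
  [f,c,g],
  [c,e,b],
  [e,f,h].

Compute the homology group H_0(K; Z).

We work with the vertex ordering a < b < c < d < e < f < g < h. The simplices of K, each written with vertices in increasing order, are:

  0-simplices (8): a, b, c, d, e, f, g, h
  1-simplices (24): ab, ae, ag, ah, bc, bd, be, bf, bg, bh, cd, ce, cf, cg, ch, de, df, dg, dh, ef, eh, fg, fh, gh
  2-simplices (16): abe, abg, aeh, agh, bce, bch, bdf, bdh, bfg, cde, cdg, cfg, cfh, def, dgh, efh

so the chain groups are C_0 ≅ Z^8, C_1 ≅ Z^24, C_2 ≅ Z^16.

The boundary map ∂_1: C_1 → C_0 maps an edge to its endpoints' difference, ∂[p,q] = q − p. For instance
  ∂fg = g − f.
As a 8×24 matrix over Z this has rank 7, with invariant factors (1,1,1,1,1,1,1).

Boundary ∂_2: C_2 → C_1 acts by ∂[p,q,r] = [q,r] − [p,r] + [p,q]. For instance
  ∂cde = de − ce + cd,
  ∂cfh = fh − ch + cf.
As a 24×16 matrix over Z this has rank 15, with invariant factors (1,1,1,1,1,1,1,1,1,1,1,1,1,1,1).

From H_k ≅ ker(∂_k) / im(∂_{k+1}) we obtain:

  H_0: rank C_0 − rank ∂_1 = 8 − 7 = 1, and the invariant factors of ∂_1 are all 1, so H_0 = Z.

H_0 ≅ Z.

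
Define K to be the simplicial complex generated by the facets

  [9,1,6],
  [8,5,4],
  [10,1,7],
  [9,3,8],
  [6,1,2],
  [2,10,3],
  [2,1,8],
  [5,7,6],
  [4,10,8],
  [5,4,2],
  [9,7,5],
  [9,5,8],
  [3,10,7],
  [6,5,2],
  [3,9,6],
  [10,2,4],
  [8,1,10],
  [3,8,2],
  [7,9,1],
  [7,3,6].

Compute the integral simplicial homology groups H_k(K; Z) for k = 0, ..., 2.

Order the vertices as 1 < 2 < 3 < 4 < 5 < 6 < 7 < 8 < 9 < 10. Listing each simplex with vertices in this order, K has dimension 2 with simplices:

  0-simplices (10): [1], [2], [3], [4], [5], [6], [7], [8], [9], [10]
  1-simplices (30): (30 of them)
  2-simplices (20): (20 of them)

Hence C_0 ≅ Z^10, C_1 ≅ Z^30, C_2 ≅ Z^20.

∂_1: C_1 → C_0 is given by ∂[p,q] = [q] − [p]. For instance
  ∂[5,8] = [8] − [5].
This gives a 10×30 integer matrix of rank 9; reducing to Smith normal form yields diagonal entries (1,1,1,1,1,1,1,1,1).

∂_2: C_2 → C_1 acts by ∂[p,q,r] = [q,r] − [p,r] + [p,q]. For instance
  ∂[4,8,10] = [8,10] − [4,10] + [4,8],
  ∂[2,3,10] = [3,10] − [2,10] + [2,3].
This gives a 30×20 integer matrix of rank 20; reducing to Smith normal form yields diagonal entries (1,1,1,1,1,1,1,1,1,1,1,1,1,1,1,1,1,1,1,2).

Now H_k = ker ∂_k / im ∂_{k+1}, so:

  H_0: rank C_0 − rank ∂_1 = 10 − 9 = 1, and the invariant factors of ∂_1 are all 1, so H_0 = Z.
  H_1: rank ker ∂_1 − rank ∂_2 = (30 − 9) − 20 = 1, and ∂_2 has invariant factor 2 > 1, so H_1 = Z ⊕ Z/2.
  H_2: rank ker ∂_2 − rank ∂_3 = (20 − 20) − 0 = 0, and there is no ∂_3, so H_2 = 0.

H_0 = Z,  H_1 = Z ⊕ Z/2,  H_2 = 0.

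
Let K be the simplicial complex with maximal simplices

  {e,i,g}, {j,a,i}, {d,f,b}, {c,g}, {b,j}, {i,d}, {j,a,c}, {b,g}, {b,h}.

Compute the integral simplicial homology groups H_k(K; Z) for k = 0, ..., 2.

Order the vertices as a < b < c < d < e < f < g < h < i < j. Listing each simplex with vertices in this order, K has dimension 2 with simplices:

  0-simplices (10): a, b, c, d, e, f, g, h, i, j
  1-simplices (16): ac, ai, aj, bd, bf, bg, bh, bj, cg, cj, df, di, eg, ei, gi, ij
  2-simplices (4): acj, aij, bdf, egi

Hence C_0 ≅ Z^10, C_1 ≅ Z^16, C_2 ≅ Z^4.

Boundary ∂_1: C_1 → C_0 is given by ∂[p,q] = [q] − [p].
The resulting 10×16 matrix has rank 9, and its Smith normal form has invariant factors (1,1,1,1,1,1,1,1,1).

The boundary map ∂_2: C_2 → C_1 sends each 2-simplex [p,q,r] to [q,r] − [p,r] + [p,q]. For instance
  ∂aij = ij − aj + ai,
  ∂egi = gi − ei + eg.
The 16×4 boundary matrix has rank 4 and Smith normal form diag(1,1,1,1).

Computing H_k = (kernel of ∂_k) / (image of ∂_{k+1}):

  H_0: rank C_0 − rank ∂_1 = 10 − 9 = 1, and the invariant factors of ∂_1 are all 1, so H_0 ≅ Z.
  H_1: rank ker ∂_1 − rank ∂_2 = (16 − 9) − 4 = 3, and the invariant factors of ∂_2 are all 1, so H_1 ≅ Z^3.
  H_2: rank ker ∂_2 − rank ∂_3 = (4 − 4) − 0 = 0, and there is no ∂_3, so H_2 ≅ 0.

As a check, the Euler characteristic is 10 − 16 + 4 = -2, which agrees with 1 − 3 + 0 = -2.

H_0 ≅ Z,  H_1 ≅ Z^3,  H_2 = 0.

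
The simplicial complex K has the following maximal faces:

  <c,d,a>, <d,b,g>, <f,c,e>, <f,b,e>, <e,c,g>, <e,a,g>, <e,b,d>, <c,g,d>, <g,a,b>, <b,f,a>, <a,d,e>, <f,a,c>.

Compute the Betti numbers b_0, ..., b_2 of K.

Take the total order a < b < c < d < e < f < g on the vertex set. Then K (dimension 2) consists of the simplices:

  0-simplices (7): a, b, c, d, e, f, g
  1-simplices (18): ab, ac, ad, ae, af, ag, bd, be, bf, bg, cd, ce, cf, cg, de, dg, ef, eg
  2-simplices (12): abf, abg, acd, acf, ade, aeg, bde, bdg, bef, cdg, cef, ceg

so the chain groups are C_0 ≅ Z^7, C_1 ≅ Z^18, C_2 ≅ Z^12.

Boundary ∂_1: C_1 → C_0 maps an edge to its endpoints' difference, ∂[p,q] = q − p.
This gives a 7×18 integer matrix of rank 6; reducing to Smith normal form yields diagonal entries (1,1,1,1,1,1).

Boundary ∂_2: C_2 → C_1 sends each 2-simplex [p,q,r] to [q,r] − [p,r] + [p,q]. For instance
  ∂bdg = dg − bg + bd,
  ∂bde = de − be + bd.
The resulting 18×12 matrix has rank 12, and its Smith normal form has invariant factors (1,1,1,1,1,1,1,1,1,1,1,2).

Computing H_k = (kernel of ∂_k) / (image of ∂_{k+1}):

  H_0: rank C_0 − rank ∂_1 = 7 − 6 = 1, and the invariant factors of ∂_1 are all 1, so H_0 ≅ Z.
  H_1: rank ker ∂_1 − rank ∂_2 = (18 − 6) − 12 = 0, and ∂_2 has invariant factor 2 > 1, so H_1 ≅ Z/2Z.
  H_2: rank ker ∂_2 − rank ∂_3 = (12 − 12) − 0 = 0, and there is no ∂_3, so H_2 ≅ 0.

Hence the Betti numbers are b_0 = 1, b_1 = 0, b_2 = 0.

b_0 = 1, b_1 = 0, b_2 = 0.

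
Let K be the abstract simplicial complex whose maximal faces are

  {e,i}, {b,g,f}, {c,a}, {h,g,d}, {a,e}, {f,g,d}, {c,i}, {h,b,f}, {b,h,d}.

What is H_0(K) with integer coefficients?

H_0 ≅ Z^2.

Order the vertices as a < b < c < d < e < f < g < h < i. Listing each simplex with vertices in this order, K has dimension 2 with simplices:

  0-simplices (9): a, b, c, d, e, f, g, h, i
  1-simplices (14): ac, ae, bd, bf, bg, bh, ci, df, dg, dh, ei, fg, fh, gh
  2-simplices (5): bdh, bfg, bfh, dfg, dgh

giving chain groups C_0 ≅ Z^9, C_1 ≅ Z^14, C_2 ≅ Z^5.

∂_1: C_1 → C_0 is given by ∂[p,q] = [q] − [p]. For instance
  ∂ae = e − a.
The resulting 9×14 matrix has rank 7, and its Smith normal form has invariant factors (1,1,1,1,1,1,1).

∂_2: C_2 → C_1 acts by ∂[p,q,r] = [q,r] − [p,r] + [p,q]. For instance
  ∂bfg = fg − bg + bf,
  ∂bdh = dh − bh + bd.
The 14×5 boundary matrix has rank 5 and Smith normal form diag(1,1,1,1,1).

Computing H_k = (kernel of ∂_k) / (image of ∂_{k+1}):

  H_0: rank C_0 − rank ∂_1 = 9 − 7 = 2, and the invariant factors of ∂_1 are all 1, so H_0 = Z^2.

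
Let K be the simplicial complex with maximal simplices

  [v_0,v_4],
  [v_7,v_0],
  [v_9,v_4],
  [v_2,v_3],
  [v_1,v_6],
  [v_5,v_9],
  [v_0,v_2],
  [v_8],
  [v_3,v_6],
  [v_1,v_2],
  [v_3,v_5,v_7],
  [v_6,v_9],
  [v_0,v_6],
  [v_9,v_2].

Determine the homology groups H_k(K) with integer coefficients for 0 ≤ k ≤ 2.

H_0 = Z^2,  H_1 = Z^6,  H_2 = 0.

We work with the vertex ordering v_0 < v_1 < v_2 < v_3 < v_4 < v_5 < v_6 < v_7 < v_8 < v_9. The simplices of K, each written with vertices in increasing order, are:

  0-simplices (10): [v_0], [v_1], [v_2], [v_3], [v_4], [v_5], [v_6], [v_7], [v_8], [v_9]
  1-simplices (15): (15 of them)
  2-simplices (1): [v_3,v_5,v_7]

giving chain groups C_0 ≅ Z^10, C_1 ≅ Z^15, C_2 ≅ Z^1.

The boundary map ∂_1: C_1 → C_0 is given by ∂[p,q] = [q] − [p]. For instance
  ∂[v_3,v_6] = [v_6] − [v_3].
The 10×15 boundary matrix has rank 8 and Smith normal form diag(1,1,1,1,1,1,1,1).

∂_2: C_2 → C_1 sends each 2-simplex [p,q,r] to [q,r] − [p,r] + [p,q]. For instance
  ∂[v_3,v_5,v_7] = [v_5,v_7] − [v_3,v_7] + [v_3,v_5].
The 15×1 boundary matrix has rank 1 and Smith normal form diag(1).

Now H_k = ker ∂_k / im ∂_{k+1}, so:

  H_0: rank C_0 − rank ∂_1 = 10 − 8 = 2, and the invariant factors of ∂_1 are all 1, so H_0 ≅ Z^2.
  H_1: rank ker ∂_1 − rank ∂_2 = (15 − 8) − 1 = 6, and the invariant factors of ∂_2 are all 1, so H_1 ≅ Z^6.
  H_2: rank ker ∂_2 − rank ∂_3 = (1 − 1) − 0 = 0, and there is no ∂_3, so H_2 ≅ 0.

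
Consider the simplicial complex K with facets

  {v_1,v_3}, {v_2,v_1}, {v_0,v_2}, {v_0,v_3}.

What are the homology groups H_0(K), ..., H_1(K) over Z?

Take the total order v_0 < v_1 < v_2 < v_3 on the vertex set. Then K (dimension 1) consists of the simplices:

  0-simplices (4): [v_0], [v_1], [v_2], [v_3]
  1-simplices (4): [v_0,v_2], [v_0,v_3], [v_1,v_2], [v_1,v_3]

so the chain groups are C_0 ≅ Z^4, C_1 ≅ Z^4.

∂_1: C_1 → C_0 sends each edge [p,q] (with p < q) to q − p. For instance
  ∂[v_1,v_2] = [v_2] − [v_1].
The resulting 4×4 matrix has rank 3, and its Smith normal form has invariant factors (1,1,1).

Computing H_k = (kernel of ∂_k) / (image of ∂_{k+1}):

  H_0: rank C_0 − rank ∂_1 = 4 − 3 = 1, and the invariant factors of ∂_1 are all 1, so H_0 ≅ Z.
  H_1: rank ker ∂_1 − rank ∂_2 = (4 − 3) − 0 = 1, and there is no ∂_2, so H_1 ≅ Z.

As a check, the Euler characteristic is 4 − 4 = 0, which agrees with 1 − 1 = 0.

H_0 ≅ Z,  H_1 ≅ Z.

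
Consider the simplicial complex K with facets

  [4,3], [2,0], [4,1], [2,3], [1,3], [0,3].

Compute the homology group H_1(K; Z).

Order the vertices as 0 < 1 < 2 < 3 < 4. Listing each simplex with vertices in this order, K has dimension 1 with simplices:

  0-simplices (5): [0], [1], [2], [3], [4]
  1-simplices (6): [0,2], [0,3], [1,3], [1,4], [2,3], [3,4]

so the chain groups are C_0 ≅ Z^5, C_1 ≅ Z^6.

The boundary map ∂_1: C_1 → C_0 sends each edge [p,q] (with p < q) to q − p. For instance
  ∂[0,3] = [3] − [0].
The 5×6 boundary matrix has rank 4 and Smith normal form diag(1,1,1,1).

Now H_k = ker ∂_k / im ∂_{k+1}, so:

  H_1: rank ker ∂_1 − rank ∂_2 = (6 − 4) − 0 = 2, and there is no ∂_2, so H_1 = Z^2.

(K is a triangulation of a wedge of 2 circles.)

H_1 ≅ Z^2.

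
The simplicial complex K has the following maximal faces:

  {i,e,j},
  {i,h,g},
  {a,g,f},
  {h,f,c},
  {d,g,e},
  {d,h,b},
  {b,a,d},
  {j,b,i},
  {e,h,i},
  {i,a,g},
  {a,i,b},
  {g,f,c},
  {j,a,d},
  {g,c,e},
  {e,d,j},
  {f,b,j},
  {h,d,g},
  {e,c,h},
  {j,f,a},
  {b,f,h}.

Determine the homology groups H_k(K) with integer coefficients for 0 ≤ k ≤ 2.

H_0 = Z,  H_1 = Z × Z/2,  H_2 = 0.

Order the vertices as a < b < c < d < e < f < g < h < i < j. Listing each simplex with vertices in this order, K has dimension 2 with simplices:

  0-simplices (10): a, b, c, d, e, f, g, h, i, j
  1-simplices (30): ab, ad, af, ag, ai, aj, bd, bf, bh, bi, bj, ce, cf, cg, ch, de, dg, dh, dj, eg, eh, ei, ej, fg, fh, fj, gh, gi, hi, ij
  2-simplices (20): abd, abi, adj, afg, afj, agi, bdh, bfh, bfj, bij, ceg, ceh, cfg, cfh, deg, dej, dgh, ehi, eij, ghi

so the chain groups are C_0 ≅ Z^10, C_1 ≅ Z^30, C_2 ≅ Z^20.

The boundary map ∂_1: C_1 → C_0 maps an edge to its endpoints' difference, ∂[p,q] = q − p. For instance
  ∂ij = j − i.
As a 10×30 matrix over Z this has rank 9, with invariant factors (1,1,1,1,1,1,1,1,1).

Boundary ∂_2: C_2 → C_1 maps a triangle to the signed sum of its edges. For instance
  ∂agi = gi − ai + ag,
  ∂cfg = fg − cg + cf.
The 30×20 boundary matrix has rank 20 and Smith normal form diag(1,1,1,1,1,1,1,1,1,1,1,1,1,1,1,1,1,1,1,2).

Now H_k = ker ∂_k / im ∂_{k+1}, so:

  H_0: rank C_0 − rank ∂_1 = 10 − 9 = 1, and the invariant factors of ∂_1 are all 1, so H_0 = Z.
  H_1: rank ker ∂_1 − rank ∂_2 = (30 − 9) − 20 = 1, and ∂_2 has invariant factor 2 > 1, so H_1 = Z × Z/2.
  H_2: rank ker ∂_2 − rank ∂_3 = (20 − 20) − 0 = 0, and there is no ∂_3, so H_2 = 0.

As a check, the Euler characteristic is 10 − 30 + 20 = 0, which agrees with 1 − 1 + 0 = 0.
(K is a triangulation of the Klein bottle.)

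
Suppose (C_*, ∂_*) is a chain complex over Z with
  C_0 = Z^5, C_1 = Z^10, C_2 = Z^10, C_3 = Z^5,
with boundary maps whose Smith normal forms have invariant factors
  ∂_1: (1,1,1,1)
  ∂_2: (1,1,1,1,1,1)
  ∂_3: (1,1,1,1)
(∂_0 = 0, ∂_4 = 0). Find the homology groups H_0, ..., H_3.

H_0: b_0 = 5 − 0 − 4 = 1; torsion from ∂_1 factors > 1: none. So H_0 = Z.
H_1: b_1 = 10 − 4 − 6 = 0; torsion from ∂_2 factors > 1: none. So H_1 = 0.
H_2: b_2 = 10 − 6 − 4 = 0; torsion from ∂_3 factors > 1: none. So H_2 = 0.
H_3: b_3 = 5 − 4 − 0 = 1; torsion from ∂_4 factors > 1: none. So H_3 = Z.

H_0 = Z,  H_1 = 0,  H_2 = 0,  H_3 = Z.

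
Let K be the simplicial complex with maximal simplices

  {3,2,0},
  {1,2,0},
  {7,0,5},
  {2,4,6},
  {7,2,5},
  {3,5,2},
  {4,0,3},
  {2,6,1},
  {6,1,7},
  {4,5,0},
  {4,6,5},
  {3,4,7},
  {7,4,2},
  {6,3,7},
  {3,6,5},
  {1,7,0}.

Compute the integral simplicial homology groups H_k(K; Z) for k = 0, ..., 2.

H_0 = Z,  H_1 = Z^2,  H_2 = Z.

Take the total order 0 < 1 < 2 < 3 < 4 < 5 < 6 < 7 on the vertex set. Then K (dimension 2) consists of the simplices:

  0-simplices (8): [0], [1], [2], [3], [4], [5], [6], [7]
  1-simplices (24): (24 of them)
  2-simplices (16): [0,1,2], [0,1,7], [0,2,3], [0,3,4], [0,4,5], [0,5,7], [1,2,6], [1,6,7], [2,3,5], [2,4,6], [2,4,7], [2,5,7], [3,4,7], [3,5,6], [3,6,7], [4,5,6]

Hence C_0 ≅ Z^8, C_1 ≅ Z^24, C_2 ≅ Z^16.

∂_1: C_1 → C_0 maps an edge to its endpoints' difference, ∂[p,q] = q − p. For instance
  ∂[1,2] = [2] − [1].
The 8×24 boundary matrix has rank 7 and Smith normal form diag(1,1,1,1,1,1,1).

The boundary map ∂_2: C_2 → C_1 sends each 2-simplex [p,q,r] to [q,r] − [p,r] + [p,q]. For instance
  ∂[3,6,7] = [6,7] − [3,7] + [3,6],
  ∂[2,5,7] = [5,7] − [2,7] + [2,5].
The resulting 24×16 matrix has rank 15, and its Smith normal form has invariant factors (1,1,1,1,1,1,1,1,1,1,1,1,1,1,1).

Computing H_k = (kernel of ∂_k) / (image of ∂_{k+1}):

  H_0: rank C_0 − rank ∂_1 = 8 − 7 = 1, and the invariant factors of ∂_1 are all 1, so H_0 ≅ Z.
  H_1: rank ker ∂_1 − rank ∂_2 = (24 − 7) − 15 = 2, and the invariant factors of ∂_2 are all 1, so H_1 ≅ Z^2.
  H_2: rank ker ∂_2 − rank ∂_3 = (16 − 15) − 0 = 1, and there is no ∂_3, so H_2 ≅ Z.

As a check, the Euler characteristic is 8 − 24 + 16 = 0, which agrees with 1 − 2 + 1 = 0.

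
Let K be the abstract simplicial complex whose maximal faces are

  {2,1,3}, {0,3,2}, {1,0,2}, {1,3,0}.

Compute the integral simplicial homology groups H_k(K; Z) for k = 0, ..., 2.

Take the total order 0 < 1 < 2 < 3 on the vertex set. Then K (dimension 2) consists of the simplices:

  0-simplices (4): [0], [1], [2], [3]
  1-simplices (6): [0,1], [0,2], [0,3], [1,2], [1,3], [2,3]
  2-simplices (4): [0,1,2], [0,1,3], [0,2,3], [1,2,3]

so the chain groups are C_0 ≅ Z^4, C_1 ≅ Z^6, C_2 ≅ Z^4.

The boundary map ∂_1: C_1 → C_0 is given by ∂[p,q] = [q] − [p]. For instance
  ∂[1,3] = [3] − [1].
The 4×6 boundary matrix has rank 3 and Smith normal form diag(1,1,1).

∂_2: C_2 → C_1 acts by ∂[p,q,r] = [q,r] − [p,r] + [p,q]. For instance
  ∂[1,2,3] = [2,3] − [1,3] + [1,2],
  ∂[0,1,2] = [1,2] − [0,2] + [0,1].
The resulting 6×4 matrix has rank 3, and its Smith normal form has invariant factors (1,1,1).

Computing H_k = (kernel of ∂_k) / (image of ∂_{k+1}):

  H_0: rank C_0 − rank ∂_1 = 4 − 3 = 1, and the invariant factors of ∂_1 are all 1, so H_0 = Z.
  H_1: rank ker ∂_1 − rank ∂_2 = (6 − 3) − 3 = 0, and the invariant factors of ∂_2 are all 1, so H_1 = 0.
  H_2: rank ker ∂_2 − rank ∂_3 = (4 − 3) − 0 = 1, and there is no ∂_3, so H_2 = Z.

H_0 ≅ Z,  H_1 = 0,  H_2 ≅ Z.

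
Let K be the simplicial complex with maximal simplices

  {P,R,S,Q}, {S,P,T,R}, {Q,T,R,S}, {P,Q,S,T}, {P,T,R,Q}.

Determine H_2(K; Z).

H_2 ≅ 0.

Fix the vertex order P < Q < R < S < T and write every simplex with vertices in increasing order. Then dim K = 3 and the simplices of K are:

  0-simplices (5): P, Q, R, S, T
  1-simplices (10): PQ, PR, PS, PT, QR, QS, QT, RS, RT, ST
  2-simplices (10): PQR, PQS, PQT, PRS, PRT, PST, QRS, QRT, QST, RST
  3-simplices (5): PQRS, PQRT, PQST, PRST, QRST

so the chain groups are C_0 ≅ Z^5, C_1 ≅ Z^10, C_2 ≅ Z^10, C_3 ≅ Z^5.

The boundary map ∂_1: C_1 → C_0 maps an edge to its endpoints' difference, ∂[p,q] = q − p.
This gives a 5×10 integer matrix of rank 4; reducing to Smith normal form yields diagonal entries (1,1,1,1).

The boundary map ∂_2: C_2 → C_1 maps a triangle to the signed sum of its edges. For instance
  ∂QRT = RT − QT + QR,
  ∂PST = ST − PT + PS.
As a 10×10 matrix over Z this has rank 6, with invariant factors (1,1,1,1,1,1).

∂_3: C_3 → C_2 sends each 3-simplex σ to the alternating sum Σ_i (−1)^i (σ with its i-th vertex removed). For instance
  ∂PRST = RST − PST + PRT − PRS,
  ∂PQST = QST − PST + PQT − PQS.
As a 10×5 matrix over Z this has rank 4, with invariant factors (1,1,1,1).

Now H_k = ker ∂_k / im ∂_{k+1}, so:

  H_2: rank ker ∂_2 − rank ∂_3 = (10 − 6) − 4 = 0, and the invariant factors of ∂_3 are all 1, so H_2 ≅ 0.

(K is a triangulation of the 3-sphere S^3.)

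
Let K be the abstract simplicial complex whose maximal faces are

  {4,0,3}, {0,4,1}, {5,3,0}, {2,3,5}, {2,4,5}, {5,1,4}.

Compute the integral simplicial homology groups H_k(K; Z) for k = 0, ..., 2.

H_0 ≅ Z,  H_1 ≅ Z,  H_2 = 0.

Take the total order 0 < 1 < 2 < 3 < 4 < 5 on the vertex set. Then K (dimension 2) consists of the simplices:

  0-simplices (6): [0], [1], [2], [3], [4], [5]
  1-simplices (12): [0,1], [0,3], [0,4], [0,5], [1,4], [1,5], [2,3], [2,4], [2,5], [3,4], [3,5], [4,5]
  2-simplices (6): [0,1,4], [0,3,4], [0,3,5], [1,4,5], [2,3,5], [2,4,5]

so the chain groups are C_0 ≅ Z^6, C_1 ≅ Z^12, C_2 ≅ Z^6.

Boundary ∂_1: C_1 → C_0 maps an edge to its endpoints' difference, ∂[p,q] = q − p. For instance
  ∂[0,1] = [1] − [0].
This gives a 6×12 integer matrix of rank 5; reducing to Smith normal form yields diagonal entries (1,1,1,1,1).

∂_2: C_2 → C_1 sends each 2-simplex [p,q,r] to [q,r] − [p,r] + [p,q]. For instance
  ∂[2,4,5] = [4,5] − [2,5] + [2,4],
  ∂[0,3,5] = [3,5] − [0,5] + [0,3].
The resulting 12×6 matrix has rank 6, and its Smith normal form has invariant factors (1,1,1,1,1,1).

Reading off H_k = ker ∂_k / im ∂_{k+1}:

  H_0: rank C_0 − rank ∂_1 = 6 − 5 = 1, and the invariant factors of ∂_1 are all 1, so H_0 ≅ Z.
  H_1: rank ker ∂_1 − rank ∂_2 = (12 − 5) − 6 = 1, and the invariant factors of ∂_2 are all 1, so H_1 ≅ Z.
  H_2: rank ker ∂_2 − rank ∂_3 = (6 − 6) − 0 = 0, and there is no ∂_3, so H_2 ≅ 0.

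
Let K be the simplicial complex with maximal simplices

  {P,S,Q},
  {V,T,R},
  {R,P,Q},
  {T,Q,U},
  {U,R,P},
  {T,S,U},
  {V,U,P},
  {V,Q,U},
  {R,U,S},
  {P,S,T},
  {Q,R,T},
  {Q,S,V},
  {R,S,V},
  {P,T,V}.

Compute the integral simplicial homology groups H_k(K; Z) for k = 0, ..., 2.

Take the total order P < Q < R < S < T < U < V on the vertex set. Then K (dimension 2) consists of the simplices:

  0-simplices (7): P, Q, R, S, T, U, V
  1-simplices (21): PQ, PR, PS, PT, PU, PV, QR, QS, QT, QU, QV, RS, RT, RU, RV, ST, SU, SV, TU, TV, UV
  2-simplices (14): PQR, PQS, PRU, PST, PTV, PUV, QRT, QSV, QTU, QUV, RSU, RSV, RTV, STU

so the chain groups are C_0 ≅ Z^7, C_1 ≅ Z^21, C_2 ≅ Z^14.

∂_1: C_1 → C_0 sends each edge [p,q] (with p < q) to q − p. For instance
  ∂QV = V − Q.
The 7×21 boundary matrix has rank 6 and Smith normal form diag(1,1,1,1,1,1).

The boundary map ∂_2: C_2 → C_1 maps a triangle to the signed sum of its edges. For instance
  ∂PTV = TV − PV + PT,
  ∂RSU = SU − RU + RS.
As a 21×14 matrix over Z this has rank 13, with invariant factors (1,1,1,1,1,1,1,1,1,1,1,1,1).

Now H_k = ker ∂_k / im ∂_{k+1}, so:

  H_0: rank C_0 − rank ∂_1 = 7 − 6 = 1, and the invariant factors of ∂_1 are all 1, so H_0 ≅ Z.
  H_1: rank ker ∂_1 − rank ∂_2 = (21 − 6) − 13 = 2, and the invariant factors of ∂_2 are all 1, so H_1 ≅ Z^2.
  H_2: rank ker ∂_2 − rank ∂_3 = (14 − 13) − 0 = 1, and there is no ∂_3, so H_2 ≅ Z.

H_0 = Z,  H_1 = Z^2,  H_2 = Z.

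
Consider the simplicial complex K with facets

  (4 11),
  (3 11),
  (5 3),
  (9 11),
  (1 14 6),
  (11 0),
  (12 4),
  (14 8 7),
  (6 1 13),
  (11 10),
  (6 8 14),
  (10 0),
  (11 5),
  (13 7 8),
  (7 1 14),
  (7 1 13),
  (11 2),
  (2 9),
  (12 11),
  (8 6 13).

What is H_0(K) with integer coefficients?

H_0 = Z^2.

We work with the vertex ordering 0 < 1 < 2 < 3 < 4 < 5 < 6 < 7 < 8 < 9 < 10 < 11 < 12 < 13 < 14. The simplices of K, each written with vertices in increasing order, are:

  0-simplices (15): [0], [1], [2], [3], [4], [5], [6], [7], [8], [9], [10], [11], [12], [13], [14]
  1-simplices (24): (24 of them)
  2-simplices (8): [1,6,13], [1,6,14], [1,7,13], [1,7,14], [6,8,13], [6,8,14], [7,8,13], [7,8,14]

Hence C_0 ≅ Z^15, C_1 ≅ Z^24, C_2 ≅ Z^8.

∂_1: C_1 → C_0 maps an edge to its endpoints' difference, ∂[p,q] = q − p.
The resulting 15×24 matrix has rank 13, and its Smith normal form has invariant factors (1,1,1,1,1,1,1,1,1,1,1,1,1).

Boundary ∂_2: C_2 → C_1 sends each 2-simplex [p,q,r] to [q,r] − [p,r] + [p,q]. For instance
  ∂[6,8,13] = [8,13] − [6,13] + [6,8],
  ∂[7,8,14] = [8,14] − [7,14] + [7,8].
The resulting 24×8 matrix has rank 7, and its Smith normal form has invariant factors (1,1,1,1,1,1,1).

Reading off H_k = ker ∂_k / im ∂_{k+1}:

  H_0: rank C_0 − rank ∂_1 = 15 − 13 = 2, and the invariant factors of ∂_1 are all 1, so H_0 = Z^2.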